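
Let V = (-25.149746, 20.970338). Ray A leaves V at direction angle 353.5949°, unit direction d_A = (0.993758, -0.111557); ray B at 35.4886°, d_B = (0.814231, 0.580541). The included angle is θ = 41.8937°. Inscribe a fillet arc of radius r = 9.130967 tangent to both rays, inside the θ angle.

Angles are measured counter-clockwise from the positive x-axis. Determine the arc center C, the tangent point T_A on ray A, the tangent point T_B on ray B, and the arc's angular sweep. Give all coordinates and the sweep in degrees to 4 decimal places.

bisector direction at 14.5418° = (0.967965,0.251085)
center distance |VC| = r/sin(θ/2) = 9.130967/sin(20.9469°) = 25.541040
C = V + |VC|·bis = (-0.4269,27.3833)
T_A = V + ((C−V)·d_A)·d_A = V + 23.8531·d_A = (-1.4455,18.3093)
T_B = V + ((C−V)·d_B)·d_B = V + 23.8531·d_B = (-5.7278,34.8180)
sweep = 180° − θ = 138.1063°

center=(-0.4269,27.3833) T_A=(-1.4455,18.3093) T_B=(-5.7278,34.8180) sweep=138.1063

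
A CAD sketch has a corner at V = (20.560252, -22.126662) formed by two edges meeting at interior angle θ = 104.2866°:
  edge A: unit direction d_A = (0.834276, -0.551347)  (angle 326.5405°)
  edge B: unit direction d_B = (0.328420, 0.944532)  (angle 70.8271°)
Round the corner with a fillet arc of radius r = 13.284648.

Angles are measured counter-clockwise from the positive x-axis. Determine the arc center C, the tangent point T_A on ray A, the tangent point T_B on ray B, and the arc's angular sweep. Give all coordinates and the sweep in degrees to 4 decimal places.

center=(36.4992,-16.7367) T_A=(29.1747,-27.8197) T_B=(23.9514,-12.3737) sweep=75.7134

bisector direction at 18.6838° = (0.947301,0.320345)
center distance |VC| = r/sin(θ/2) = 13.284648/sin(52.1433°) = 16.825635
C = V + |VC|·bis = (36.4992,-16.7367)
T_A = V + ((C−V)·d_A)·d_A = V + 10.3257·d_A = (29.1747,-27.8197)
T_B = V + ((C−V)·d_B)·d_B = V + 10.3257·d_B = (23.9514,-12.3737)
sweep = 180° − θ = 75.7134°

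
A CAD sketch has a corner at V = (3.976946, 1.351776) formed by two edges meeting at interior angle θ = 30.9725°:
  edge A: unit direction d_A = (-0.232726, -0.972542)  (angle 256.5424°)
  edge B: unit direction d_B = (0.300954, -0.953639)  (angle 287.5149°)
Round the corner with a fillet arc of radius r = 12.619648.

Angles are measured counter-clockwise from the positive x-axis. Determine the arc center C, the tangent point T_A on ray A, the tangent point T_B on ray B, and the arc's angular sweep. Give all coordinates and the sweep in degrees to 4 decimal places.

center=(5.6500,-45.8819) T_A=(-6.6231,-42.9450) T_B=(17.6846,-42.0840) sweep=149.0275

bisector direction at 272.0286° = (0.035399,-0.999373)
center distance |VC| = r/sin(θ/2) = 12.619648/sin(15.4863°) = 47.263340
C = V + |VC|·bis = (5.6500,-45.8819)
T_A = V + ((C−V)·d_A)·d_A = V + 45.5474·d_A = (-6.6231,-42.9450)
T_B = V + ((C−V)·d_B)·d_B = V + 45.5474·d_B = (17.6846,-42.0840)
sweep = 180° − θ = 149.0275°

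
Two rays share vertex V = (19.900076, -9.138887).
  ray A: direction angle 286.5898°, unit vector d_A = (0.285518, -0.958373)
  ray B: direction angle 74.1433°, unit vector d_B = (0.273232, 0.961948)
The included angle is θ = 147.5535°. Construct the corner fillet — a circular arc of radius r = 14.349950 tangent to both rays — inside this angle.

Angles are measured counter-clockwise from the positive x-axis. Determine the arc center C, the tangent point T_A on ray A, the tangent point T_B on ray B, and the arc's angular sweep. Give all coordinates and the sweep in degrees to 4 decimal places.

center=(34.8448,-9.0433) T_A=(21.0922,-13.1404) T_B=(21.0409,-5.1224) sweep=32.4465

bisector direction at 0.3666° = (0.999980,0.006397)
center distance |VC| = r/sin(θ/2) = 14.349950/sin(73.7768°) = 14.945056
C = V + |VC|·bis = (34.8448,-9.0433)
T_A = V + ((C−V)·d_A)·d_A = V + 4.1754·d_A = (21.0922,-13.1404)
T_B = V + ((C−V)·d_B)·d_B = V + 4.1754·d_B = (21.0409,-5.1224)
sweep = 180° − θ = 32.4465°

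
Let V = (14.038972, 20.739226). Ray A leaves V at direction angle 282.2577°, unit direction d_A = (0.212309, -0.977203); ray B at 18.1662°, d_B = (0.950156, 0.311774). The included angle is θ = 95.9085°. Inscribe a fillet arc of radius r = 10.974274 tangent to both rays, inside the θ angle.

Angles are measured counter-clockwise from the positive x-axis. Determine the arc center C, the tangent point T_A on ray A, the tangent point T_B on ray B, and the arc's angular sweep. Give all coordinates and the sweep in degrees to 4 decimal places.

center=(26.8643,13.3976) T_A=(16.1402,11.0677) T_B=(23.4428,23.8249) sweep=84.0915

bisector direction at 330.2120° = (0.867869,-0.496793)
center distance |VC| = r/sin(θ/2) = 10.974274/sin(47.9543°) = 14.777972
C = V + |VC|·bis = (26.8643,13.3976)
T_A = V + ((C−V)·d_A)·d_A = V + 9.8972·d_A = (16.1402,11.0677)
T_B = V + ((C−V)·d_B)·d_B = V + 9.8972·d_B = (23.4428,23.8249)
sweep = 180° − θ = 84.0915°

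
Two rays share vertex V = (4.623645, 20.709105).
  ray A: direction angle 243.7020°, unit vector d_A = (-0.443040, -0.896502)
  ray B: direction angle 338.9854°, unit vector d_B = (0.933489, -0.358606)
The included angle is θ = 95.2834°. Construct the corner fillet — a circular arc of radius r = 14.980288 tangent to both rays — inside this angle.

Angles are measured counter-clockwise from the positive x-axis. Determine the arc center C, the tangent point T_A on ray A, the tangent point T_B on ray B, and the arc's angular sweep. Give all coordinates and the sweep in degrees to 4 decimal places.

bisector direction at 291.3437° = (0.363962,-0.931414)
center distance |VC| = r/sin(θ/2) = 14.980288/sin(47.6417°) = 20.272510
C = V + |VC|·bis = (12.0021,1.8270)
T_A = V + ((C−V)·d_A)·d_A = V + 13.6589·d_A = (-1.4278,8.4639)
T_B = V + ((C−V)·d_B)·d_B = V + 13.6589·d_B = (17.3741,15.8109)
sweep = 180° − θ = 84.7166°

center=(12.0021,1.8270) T_A=(-1.4278,8.4639) T_B=(17.3741,15.8109) sweep=84.7166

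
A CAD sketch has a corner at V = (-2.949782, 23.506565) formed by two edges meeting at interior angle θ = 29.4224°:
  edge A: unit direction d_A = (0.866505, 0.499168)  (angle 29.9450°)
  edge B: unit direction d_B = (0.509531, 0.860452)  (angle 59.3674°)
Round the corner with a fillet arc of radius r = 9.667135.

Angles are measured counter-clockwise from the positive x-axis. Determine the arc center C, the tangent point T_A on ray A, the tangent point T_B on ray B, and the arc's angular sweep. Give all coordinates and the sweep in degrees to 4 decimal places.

bisector direction at 44.6562° = (0.711337,0.702851)
center distance |VC| = r/sin(θ/2) = 9.667135/sin(14.7112°) = 38.067527
C = V + |VC|·bis = (24.1291,50.2624)
T_A = V + ((C−V)·d_A)·d_A = V + 36.8196·d_A = (28.9546,41.8857)
T_B = V + ((C−V)·d_B)·d_B = V + 36.8196·d_B = (15.8109,55.1881)
sweep = 180° − θ = 150.5776°

center=(24.1291,50.2624) T_A=(28.9546,41.8857) T_B=(15.8109,55.1881) sweep=150.5776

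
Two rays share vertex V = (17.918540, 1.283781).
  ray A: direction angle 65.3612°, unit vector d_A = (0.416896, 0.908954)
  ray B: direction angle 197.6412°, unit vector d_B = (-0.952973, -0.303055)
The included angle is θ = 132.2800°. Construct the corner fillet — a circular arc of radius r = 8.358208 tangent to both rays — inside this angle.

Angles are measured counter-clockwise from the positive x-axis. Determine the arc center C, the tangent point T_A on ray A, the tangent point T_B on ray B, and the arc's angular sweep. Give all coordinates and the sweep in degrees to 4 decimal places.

center=(11.8625,8.1286) T_A=(19.4598,4.6441) T_B=(14.3955,0.1634) sweep=47.7200

bisector direction at 131.5012° = (-0.662636,0.748942)
center distance |VC| = r/sin(θ/2) = 8.358208/sin(66.1400°) = 9.139282
C = V + |VC|·bis = (11.8625,8.1286)
T_A = V + ((C−V)·d_A)·d_A = V + 3.6969·d_A = (19.4598,4.6441)
T_B = V + ((C−V)·d_B)·d_B = V + 3.6969·d_B = (14.3955,0.1634)
sweep = 180° − θ = 47.7200°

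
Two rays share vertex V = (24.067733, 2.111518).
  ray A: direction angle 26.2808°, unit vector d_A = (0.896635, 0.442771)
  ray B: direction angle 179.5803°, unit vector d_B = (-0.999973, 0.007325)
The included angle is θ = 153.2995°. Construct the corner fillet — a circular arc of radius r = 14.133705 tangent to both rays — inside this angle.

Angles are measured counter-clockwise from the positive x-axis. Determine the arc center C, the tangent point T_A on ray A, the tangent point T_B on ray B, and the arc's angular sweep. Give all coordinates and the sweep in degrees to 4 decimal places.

bisector direction at 102.9305° = (-0.223770,0.974642)
center distance |VC| = r/sin(θ/2) = 14.133705/sin(76.6497°) = 14.526252
C = V + |VC|·bis = (20.8172,16.2694)
T_A = V + ((C−V)·d_A)·d_A = V + 3.3542·d_A = (27.0752,3.5966)
T_B = V + ((C−V)·d_B)·d_B = V + 3.3542·d_B = (20.7137,2.1361)
sweep = 180° − θ = 26.7005°

center=(20.8172,16.2694) T_A=(27.0752,3.5966) T_B=(20.7137,2.1361) sweep=26.7005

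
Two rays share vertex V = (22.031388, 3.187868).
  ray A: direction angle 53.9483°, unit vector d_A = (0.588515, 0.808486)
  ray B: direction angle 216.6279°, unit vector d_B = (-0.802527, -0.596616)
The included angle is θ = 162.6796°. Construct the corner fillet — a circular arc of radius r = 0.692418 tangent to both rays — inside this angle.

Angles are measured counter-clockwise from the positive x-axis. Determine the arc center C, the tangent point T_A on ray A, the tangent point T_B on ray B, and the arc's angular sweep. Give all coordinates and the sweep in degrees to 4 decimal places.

center=(21.5336,3.6806) T_A=(22.0935,3.2731) T_B=(21.9468,3.1249) sweep=17.3204

bisector direction at 135.2881° = (-0.710653,0.703542)
center distance |VC| = r/sin(θ/2) = 0.692418/sin(81.3398°) = 0.700403
C = V + |VC|·bis = (21.5336,3.6806)
T_A = V + ((C−V)·d_A)·d_A = V + 0.1055·d_A = (22.0935,3.2731)
T_B = V + ((C−V)·d_B)·d_B = V + 0.1055·d_B = (21.9468,3.1249)
sweep = 180° − θ = 17.3204°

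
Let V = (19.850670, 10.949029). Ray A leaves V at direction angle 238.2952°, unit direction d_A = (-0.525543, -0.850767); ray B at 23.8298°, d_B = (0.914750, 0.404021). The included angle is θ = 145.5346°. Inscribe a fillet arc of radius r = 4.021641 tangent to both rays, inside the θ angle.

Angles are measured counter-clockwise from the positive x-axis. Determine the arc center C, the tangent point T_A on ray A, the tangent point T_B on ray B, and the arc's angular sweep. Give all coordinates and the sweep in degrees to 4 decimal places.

center=(22.6166,7.7742) T_A=(19.1951,9.8878) T_B=(20.9917,11.4530) sweep=34.4654

bisector direction at 311.0625° = (0.656882,-0.753993)
center distance |VC| = r/sin(θ/2) = 4.021641/sin(72.7673°) = 4.210660
C = V + |VC|·bis = (22.6166,7.7742)
T_A = V + ((C−V)·d_A)·d_A = V + 1.2474·d_A = (19.1951,9.8878)
T_B = V + ((C−V)·d_B)·d_B = V + 1.2474·d_B = (20.9917,11.4530)
sweep = 180° − θ = 34.4654°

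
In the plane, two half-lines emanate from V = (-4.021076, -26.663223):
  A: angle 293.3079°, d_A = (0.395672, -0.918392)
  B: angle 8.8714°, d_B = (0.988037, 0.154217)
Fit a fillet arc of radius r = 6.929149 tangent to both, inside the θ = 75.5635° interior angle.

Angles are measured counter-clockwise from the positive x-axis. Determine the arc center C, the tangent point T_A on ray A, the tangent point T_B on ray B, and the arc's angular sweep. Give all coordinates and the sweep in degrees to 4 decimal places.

bisector direction at 331.0897° = (0.875377,-0.483441)
center distance |VC| = r/sin(θ/2) = 6.929149/sin(37.7818°) = 11.310028
C = V + |VC|·bis = (5.8795,-32.1309)
T_A = V + ((C−V)·d_A)·d_A = V + 8.9389·d_A = (-0.4842,-34.8726)
T_B = V + ((C−V)·d_B)·d_B = V + 8.9389·d_B = (4.8109,-25.2847)
sweep = 180° − θ = 104.4365°

center=(5.8795,-32.1309) T_A=(-0.4842,-34.8726) T_B=(4.8109,-25.2847) sweep=104.4365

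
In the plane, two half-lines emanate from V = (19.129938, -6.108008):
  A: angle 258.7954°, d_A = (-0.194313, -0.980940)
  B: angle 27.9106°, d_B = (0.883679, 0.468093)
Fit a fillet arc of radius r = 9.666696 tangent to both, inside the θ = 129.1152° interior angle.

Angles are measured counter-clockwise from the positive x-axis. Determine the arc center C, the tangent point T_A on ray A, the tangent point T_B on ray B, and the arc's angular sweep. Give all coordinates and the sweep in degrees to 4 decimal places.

center=(27.7188,-12.4976) T_A=(18.2363,-10.6192) T_B=(23.1938,-3.9553) sweep=50.8848

bisector direction at 323.3530° = (0.802328,-0.596883)
center distance |VC| = r/sin(θ/2) = 9.666696/sin(64.5576°) = 10.704881
C = V + |VC|·bis = (27.7188,-12.4976)
T_A = V + ((C−V)·d_A)·d_A = V + 4.5989·d_A = (18.2363,-10.6192)
T_B = V + ((C−V)·d_B)·d_B = V + 4.5989·d_B = (23.1938,-3.9553)
sweep = 180° − θ = 50.8848°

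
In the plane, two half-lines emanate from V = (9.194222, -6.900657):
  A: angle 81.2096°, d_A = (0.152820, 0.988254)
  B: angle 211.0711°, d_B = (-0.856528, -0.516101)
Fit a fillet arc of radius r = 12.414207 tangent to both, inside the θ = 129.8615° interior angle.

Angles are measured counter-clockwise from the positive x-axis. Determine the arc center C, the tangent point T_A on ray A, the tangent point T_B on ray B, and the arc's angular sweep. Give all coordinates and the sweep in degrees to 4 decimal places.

center=(-2.1867,0.7354) T_A=(10.0817,-1.1618) T_B=(4.2203,-9.8977) sweep=50.1385

bisector direction at 146.1404° = (-0.830405,0.557160)
center distance |VC| = r/sin(θ/2) = 12.414207/sin(64.9308°) = 13.705296
C = V + |VC|·bis = (-2.1867,0.7354)
T_A = V + ((C−V)·d_A)·d_A = V + 5.8071·d_A = (10.0817,-1.1618)
T_B = V + ((C−V)·d_B)·d_B = V + 5.8071·d_B = (4.2203,-9.8977)
sweep = 180° − θ = 50.1385°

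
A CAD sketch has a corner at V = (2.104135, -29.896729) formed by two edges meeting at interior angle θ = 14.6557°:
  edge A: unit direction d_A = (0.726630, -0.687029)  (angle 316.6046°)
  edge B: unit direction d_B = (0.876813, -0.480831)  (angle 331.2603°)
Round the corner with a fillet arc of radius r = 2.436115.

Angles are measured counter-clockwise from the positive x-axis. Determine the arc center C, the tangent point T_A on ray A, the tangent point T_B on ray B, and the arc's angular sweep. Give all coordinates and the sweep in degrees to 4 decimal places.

bisector direction at 323.9325° = (0.808323,-0.588739)
center distance |VC| = r/sin(θ/2) = 2.436115/sin(7.3278°) = 19.099784
C = V + |VC|·bis = (17.5429,-41.1415)
T_A = V + ((C−V)·d_A)·d_A = V + 18.9438·d_A = (15.8693,-42.9117)
T_B = V + ((C−V)·d_B)·d_B = V + 18.9438·d_B = (18.7143,-39.0055)
sweep = 180° − θ = 165.3443°

center=(17.5429,-41.1415) T_A=(15.8693,-42.9117) T_B=(18.7143,-39.0055) sweep=165.3443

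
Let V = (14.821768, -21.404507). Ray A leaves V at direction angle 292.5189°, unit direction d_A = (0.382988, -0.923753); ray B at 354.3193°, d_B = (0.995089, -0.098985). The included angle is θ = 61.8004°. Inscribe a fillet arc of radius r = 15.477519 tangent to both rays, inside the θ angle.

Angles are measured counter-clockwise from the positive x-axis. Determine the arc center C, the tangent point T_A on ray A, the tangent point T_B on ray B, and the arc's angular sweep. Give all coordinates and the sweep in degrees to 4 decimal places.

center=(39.0236,-39.3658) T_A=(24.7262,-45.2935) T_B=(40.5556,-23.9643) sweep=118.1996

bisector direction at 323.4191° = (0.803016,-0.595957)
center distance |VC| = r/sin(θ/2) = 15.477519/sin(30.9002°) = 30.138628
C = V + |VC|·bis = (39.0236,-39.3658)
T_A = V + ((C−V)·d_A)·d_A = V + 25.8608·d_A = (24.7262,-45.2935)
T_B = V + ((C−V)·d_B)·d_B = V + 25.8608·d_B = (40.5556,-23.9643)
sweep = 180° − θ = 118.1996°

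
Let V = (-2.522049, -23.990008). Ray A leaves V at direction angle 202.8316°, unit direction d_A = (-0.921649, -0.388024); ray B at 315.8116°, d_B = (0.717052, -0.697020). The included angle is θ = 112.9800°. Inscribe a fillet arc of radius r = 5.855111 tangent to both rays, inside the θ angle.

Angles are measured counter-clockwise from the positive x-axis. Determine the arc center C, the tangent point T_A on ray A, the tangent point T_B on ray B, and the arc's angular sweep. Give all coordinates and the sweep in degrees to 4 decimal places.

bisector direction at 259.3216° = (-0.185296,-0.982683)
center distance |VC| = r/sin(θ/2) = 5.855111/sin(56.4900°) = 7.022289
C = V + |VC|·bis = (-3.8233,-30.8907)
T_A = V + ((C−V)·d_A)·d_A = V + 3.8769·d_A = (-6.0952,-25.4943)
T_B = V + ((C−V)·d_B)·d_B = V + 3.8769·d_B = (0.2579,-26.6923)
sweep = 180° − θ = 67.0200°

center=(-3.8233,-30.8907) T_A=(-6.0952,-25.4943) T_B=(0.2579,-26.6923) sweep=67.0200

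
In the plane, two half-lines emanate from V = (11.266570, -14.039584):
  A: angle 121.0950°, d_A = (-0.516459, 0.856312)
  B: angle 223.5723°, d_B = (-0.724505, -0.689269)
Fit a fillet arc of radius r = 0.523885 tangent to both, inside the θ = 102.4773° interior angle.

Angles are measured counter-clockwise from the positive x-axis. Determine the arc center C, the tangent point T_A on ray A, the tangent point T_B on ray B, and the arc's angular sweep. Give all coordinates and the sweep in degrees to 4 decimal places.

center=(10.6007,-13.9500) T_A=(11.0493,-13.6794) T_B=(10.9618,-14.3295) sweep=77.5227

bisector direction at 172.3337° = (-0.991062,0.133404)
center distance |VC| = r/sin(θ/2) = 0.523885/sin(51.2386°) = 0.671854
C = V + |VC|·bis = (10.6007,-13.9500)
T_A = V + ((C−V)·d_A)·d_A = V + 0.4206·d_A = (11.0493,-13.6794)
T_B = V + ((C−V)·d_B)·d_B = V + 0.4206·d_B = (10.9618,-14.3295)
sweep = 180° − θ = 77.5227°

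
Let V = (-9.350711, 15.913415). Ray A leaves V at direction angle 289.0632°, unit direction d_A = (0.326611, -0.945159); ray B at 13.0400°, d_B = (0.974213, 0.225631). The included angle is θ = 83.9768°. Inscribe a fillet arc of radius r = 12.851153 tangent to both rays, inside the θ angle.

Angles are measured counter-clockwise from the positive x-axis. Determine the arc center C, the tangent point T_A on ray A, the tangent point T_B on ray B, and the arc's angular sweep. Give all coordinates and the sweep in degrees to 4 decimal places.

bisector direction at 331.0516° = (0.875056,-0.484022)
center distance |VC| = r/sin(θ/2) = 12.851153/sin(41.9884°) = 19.210067
C = V + |VC|·bis = (7.4592,6.6153)
T_A = V + ((C−V)·d_A)·d_A = V + 14.2785·d_A = (-4.6872,2.4180)
T_B = V + ((C−V)·d_B)·d_B = V + 14.2785·d_B = (4.5596,19.1351)
sweep = 180° − θ = 96.0232°

center=(7.4592,6.6153) T_A=(-4.6872,2.4180) T_B=(4.5596,19.1351) sweep=96.0232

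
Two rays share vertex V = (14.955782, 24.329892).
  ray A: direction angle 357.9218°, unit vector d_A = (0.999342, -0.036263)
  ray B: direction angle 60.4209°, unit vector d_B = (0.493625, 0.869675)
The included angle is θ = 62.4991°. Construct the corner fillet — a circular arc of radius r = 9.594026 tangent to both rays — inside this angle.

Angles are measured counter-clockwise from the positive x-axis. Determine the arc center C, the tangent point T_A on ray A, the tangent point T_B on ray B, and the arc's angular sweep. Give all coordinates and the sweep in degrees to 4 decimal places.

bisector direction at 29.1714° = (0.873166,0.487423)
center distance |VC| = r/sin(θ/2) = 9.594026/sin(31.2495°) = 18.493918
C = V + |VC|·bis = (31.1040,33.3443)
T_A = V + ((C−V)·d_A)·d_A = V + 15.8107·d_A = (30.7561,23.7565)
T_B = V + ((C−V)·d_B)·d_B = V + 15.8107·d_B = (22.7604,38.0801)
sweep = 180° − θ = 117.5009°

center=(31.1040,33.3443) T_A=(30.7561,23.7565) T_B=(22.7604,38.0801) sweep=117.5009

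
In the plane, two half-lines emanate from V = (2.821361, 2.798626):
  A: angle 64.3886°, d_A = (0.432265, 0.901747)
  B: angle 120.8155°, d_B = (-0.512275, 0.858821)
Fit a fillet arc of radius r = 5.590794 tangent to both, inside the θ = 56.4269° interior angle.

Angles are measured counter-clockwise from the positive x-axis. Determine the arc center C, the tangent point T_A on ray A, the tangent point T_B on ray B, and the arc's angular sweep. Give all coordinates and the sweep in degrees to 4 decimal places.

center=(2.2845,14.6124) T_A=(7.3260,12.1956) T_B=(-2.5170,11.7483) sweep=123.5731

bisector direction at 92.6021° = (-0.045399,0.998969)
center distance |VC| = r/sin(θ/2) = 5.590794/sin(28.2135°) = 11.825920
C = V + |VC|·bis = (2.2845,14.6124)
T_A = V + ((C−V)·d_A)·d_A = V + 10.4209·d_A = (7.3260,12.1956)
T_B = V + ((C−V)·d_B)·d_B = V + 10.4209·d_B = (-2.5170,11.7483)
sweep = 180° − θ = 123.5731°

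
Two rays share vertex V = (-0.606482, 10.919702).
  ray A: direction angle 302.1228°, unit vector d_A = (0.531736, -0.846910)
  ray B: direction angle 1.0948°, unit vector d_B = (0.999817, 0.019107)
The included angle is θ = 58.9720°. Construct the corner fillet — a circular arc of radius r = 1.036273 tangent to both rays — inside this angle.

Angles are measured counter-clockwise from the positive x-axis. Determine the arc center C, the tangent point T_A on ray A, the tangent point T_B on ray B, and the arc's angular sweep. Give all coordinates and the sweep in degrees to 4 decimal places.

center=(1.2456,9.9186) T_A=(0.3680,9.3676) T_B=(1.2258,10.9547) sweep=121.0280

bisector direction at 331.6088° = (0.879722,-0.475489)
center distance |VC| = r/sin(θ/2) = 1.036273/sin(29.4860°) = 2.105344
C = V + |VC|·bis = (1.2456,9.9186)
T_A = V + ((C−V)·d_A)·d_A = V + 1.8327·d_A = (0.3680,9.3676)
T_B = V + ((C−V)·d_B)·d_B = V + 1.8327·d_B = (1.2258,10.9547)
sweep = 180° − θ = 121.0280°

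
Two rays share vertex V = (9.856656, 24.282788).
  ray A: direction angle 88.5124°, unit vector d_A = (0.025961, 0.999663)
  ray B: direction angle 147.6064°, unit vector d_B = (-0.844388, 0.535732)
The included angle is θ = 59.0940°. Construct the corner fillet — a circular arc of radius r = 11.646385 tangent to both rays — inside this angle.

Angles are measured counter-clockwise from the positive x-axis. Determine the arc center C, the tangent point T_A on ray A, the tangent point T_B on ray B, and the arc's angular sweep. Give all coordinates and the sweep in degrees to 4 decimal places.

center=(-1.2524,45.1238) T_A=(10.3900,44.8214) T_B=(-7.4918,35.2897) sweep=120.9060

bisector direction at 118.0594° = (-0.470387,0.882460)
center distance |VC| = r/sin(θ/2) = 11.646385/sin(29.5470°) = 23.616919
C = V + |VC|·bis = (-1.2524,45.1238)
T_A = V + ((C−V)·d_A)·d_A = V + 20.5456·d_A = (10.3900,44.8214)
T_B = V + ((C−V)·d_B)·d_B = V + 20.5456·d_B = (-7.4918,35.2897)
sweep = 180° − θ = 120.9060°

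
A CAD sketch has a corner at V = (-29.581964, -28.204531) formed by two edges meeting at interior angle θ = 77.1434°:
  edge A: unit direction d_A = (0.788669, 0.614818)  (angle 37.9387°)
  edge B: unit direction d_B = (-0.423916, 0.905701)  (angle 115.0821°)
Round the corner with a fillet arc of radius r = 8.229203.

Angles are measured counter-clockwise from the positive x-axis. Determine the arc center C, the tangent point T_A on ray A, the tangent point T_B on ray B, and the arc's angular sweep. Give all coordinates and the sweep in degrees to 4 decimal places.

bisector direction at 76.5104° = (0.233269,0.972412)
center distance |VC| = r/sin(θ/2) = 8.229203/sin(38.5717°) = 13.198538
C = V + |VC|·bis = (-26.5032,-15.3701)
T_A = V + ((C−V)·d_A)·d_A = V + 10.3190·d_A = (-21.4437,-21.8602)
T_B = V + ((C−V)·d_B)·d_B = V + 10.3190·d_B = (-33.9564,-18.8586)
sweep = 180° − θ = 102.8566°

center=(-26.5032,-15.3701) T_A=(-21.4437,-21.8602) T_B=(-33.9564,-18.8586) sweep=102.8566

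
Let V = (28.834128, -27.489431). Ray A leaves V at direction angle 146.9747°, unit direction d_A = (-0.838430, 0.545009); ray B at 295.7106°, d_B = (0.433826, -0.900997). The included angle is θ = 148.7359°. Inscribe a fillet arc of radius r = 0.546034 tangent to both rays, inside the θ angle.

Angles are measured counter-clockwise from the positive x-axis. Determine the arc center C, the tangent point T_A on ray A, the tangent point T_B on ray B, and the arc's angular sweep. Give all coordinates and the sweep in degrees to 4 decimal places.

bisector direction at 221.3427° = (-0.750773,-0.660561)
center distance |VC| = r/sin(θ/2) = 0.546034/sin(74.3679°) = 0.567006
C = V + |VC|·bis = (28.4084,-27.8640)
T_A = V + ((C−V)·d_A)·d_A = V + 0.1528·d_A = (28.7060,-27.4062)
T_B = V + ((C−V)·d_B)·d_B = V + 0.1528·d_B = (28.9004,-27.6271)
sweep = 180° − θ = 31.2641°

center=(28.4084,-27.8640) T_A=(28.7060,-27.4062) T_B=(28.9004,-27.6271) sweep=31.2641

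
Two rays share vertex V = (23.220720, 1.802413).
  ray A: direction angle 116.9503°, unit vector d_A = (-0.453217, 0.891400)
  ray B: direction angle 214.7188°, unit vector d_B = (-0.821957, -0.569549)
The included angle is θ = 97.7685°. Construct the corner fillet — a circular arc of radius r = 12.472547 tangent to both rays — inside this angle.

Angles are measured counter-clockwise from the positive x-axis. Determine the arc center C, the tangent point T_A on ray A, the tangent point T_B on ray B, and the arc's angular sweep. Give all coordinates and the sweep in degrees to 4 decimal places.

bisector direction at 165.8345° = (-0.969593,0.244723)
center distance |VC| = r/sin(θ/2) = 12.472547/sin(48.8843°) = 16.555394
C = V + |VC|·bis = (7.1687,5.8539)
T_A = V + ((C−V)·d_A)·d_A = V + 10.8865·d_A = (18.2868,11.5067)
T_B = V + ((C−V)·d_B)·d_B = V + 10.8865·d_B = (14.2725,-4.3980)
sweep = 180° − θ = 82.2315°

center=(7.1687,5.8539) T_A=(18.2868,11.5067) T_B=(14.2725,-4.3980) sweep=82.2315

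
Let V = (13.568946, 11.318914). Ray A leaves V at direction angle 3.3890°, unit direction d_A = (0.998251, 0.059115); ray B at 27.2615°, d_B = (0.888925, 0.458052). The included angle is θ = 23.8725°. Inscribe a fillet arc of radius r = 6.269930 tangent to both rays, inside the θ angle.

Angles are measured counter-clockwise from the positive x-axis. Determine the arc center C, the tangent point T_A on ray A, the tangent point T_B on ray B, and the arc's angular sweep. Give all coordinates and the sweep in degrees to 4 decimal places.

bisector direction at 15.3253° = (0.964441,0.264298)
center distance |VC| = r/sin(θ/2) = 6.269930/sin(11.9362°) = 30.315405
C = V + |VC|·bis = (42.8064,19.3312)
T_A = V + ((C−V)·d_A)·d_A = V + 29.6599·d_A = (43.1770,13.0723)
T_B = V + ((C−V)·d_B)·d_B = V + 29.6599·d_B = (39.9344,24.9047)
sweep = 180° − θ = 156.1275°

center=(42.8064,19.3312) T_A=(43.1770,13.0723) T_B=(39.9344,24.9047) sweep=156.1275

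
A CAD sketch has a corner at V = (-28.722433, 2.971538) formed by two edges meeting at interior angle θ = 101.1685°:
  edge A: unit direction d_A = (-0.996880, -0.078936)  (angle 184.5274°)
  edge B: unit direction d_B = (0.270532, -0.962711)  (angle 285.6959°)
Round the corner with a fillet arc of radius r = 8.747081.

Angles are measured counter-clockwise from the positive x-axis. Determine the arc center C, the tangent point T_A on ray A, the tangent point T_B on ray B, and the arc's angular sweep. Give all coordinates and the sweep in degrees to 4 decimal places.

bisector direction at 235.1116° = (-0.571979,-0.820268)
center distance |VC| = r/sin(θ/2) = 8.747081/sin(50.5842°) = 11.322217
C = V + |VC|·bis = (-35.1985,-6.3157)
T_A = V + ((C−V)·d_A)·d_A = V + 7.1890·d_A = (-35.8890,2.4041)
T_B = V + ((C−V)·d_B)·d_B = V + 7.1890·d_B = (-26.7776,-3.9494)
sweep = 180° − θ = 78.8315°

center=(-35.1985,-6.3157) T_A=(-35.8890,2.4041) T_B=(-26.7776,-3.9494) sweep=78.8315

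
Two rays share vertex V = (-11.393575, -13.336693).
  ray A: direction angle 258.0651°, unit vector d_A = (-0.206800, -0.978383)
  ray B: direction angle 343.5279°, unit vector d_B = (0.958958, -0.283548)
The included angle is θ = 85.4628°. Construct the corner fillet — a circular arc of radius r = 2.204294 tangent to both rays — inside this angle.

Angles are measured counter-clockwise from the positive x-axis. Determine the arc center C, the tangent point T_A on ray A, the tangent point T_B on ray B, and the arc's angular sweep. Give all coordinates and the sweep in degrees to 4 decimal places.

center=(-9.7304,-16.1271) T_A=(-11.8870,-15.6713) T_B=(-9.1054,-14.0133) sweep=94.5372

bisector direction at 300.7965° = (0.511990,-0.858991)
center distance |VC| = r/sin(θ/2) = 2.204294/sin(42.7314°) = 3.248477
C = V + |VC|·bis = (-9.7304,-16.1271)
T_A = V + ((C−V)·d_A)·d_A = V + 2.3861·d_A = (-11.8870,-15.6713)
T_B = V + ((C−V)·d_B)·d_B = V + 2.3861·d_B = (-9.1054,-14.0133)
sweep = 180° − θ = 94.5372°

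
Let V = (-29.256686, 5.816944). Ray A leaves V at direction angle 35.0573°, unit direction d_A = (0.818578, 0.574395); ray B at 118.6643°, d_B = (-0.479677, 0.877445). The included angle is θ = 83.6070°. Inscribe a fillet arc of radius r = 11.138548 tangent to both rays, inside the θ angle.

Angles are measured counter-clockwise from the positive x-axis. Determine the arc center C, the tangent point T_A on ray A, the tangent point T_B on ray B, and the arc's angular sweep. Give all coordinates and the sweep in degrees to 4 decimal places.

center=(-25.4582,22.0895) T_A=(-19.0603,12.9718) T_B=(-35.2317,16.7466) sweep=96.3930

bisector direction at 76.8608° = (0.227318,0.973821)
center distance |VC| = r/sin(θ/2) = 11.138548/sin(41.8035°) = 16.710044
C = V + |VC|·bis = (-25.4582,22.0895)
T_A = V + ((C−V)·d_A)·d_A = V + 12.4563·d_A = (-19.0603,12.9718)
T_B = V + ((C−V)·d_B)·d_B = V + 12.4563·d_B = (-35.2317,16.7466)
sweep = 180° − θ = 96.3930°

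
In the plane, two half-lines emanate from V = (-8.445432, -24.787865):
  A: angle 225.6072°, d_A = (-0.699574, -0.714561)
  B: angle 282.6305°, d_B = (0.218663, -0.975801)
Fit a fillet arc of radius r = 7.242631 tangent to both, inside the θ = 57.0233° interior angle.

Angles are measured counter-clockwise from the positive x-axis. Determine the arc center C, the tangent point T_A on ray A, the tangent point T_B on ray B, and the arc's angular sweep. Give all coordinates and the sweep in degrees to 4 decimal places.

bisector direction at 254.1189° = (-0.273643,-0.961831)
center distance |VC| = r/sin(θ/2) = 7.242631/sin(28.5116°) = 15.172979
C = V + |VC|·bis = (-12.5974,-39.3817)
T_A = V + ((C−V)·d_A)·d_A = V + 13.3328·d_A = (-17.7727,-34.3150)
T_B = V + ((C−V)·d_B)·d_B = V + 13.3328·d_B = (-5.5300,-37.7980)
sweep = 180° − θ = 122.9767°

center=(-12.5974,-39.3817) T_A=(-17.7727,-34.3150) T_B=(-5.5300,-37.7980) sweep=122.9767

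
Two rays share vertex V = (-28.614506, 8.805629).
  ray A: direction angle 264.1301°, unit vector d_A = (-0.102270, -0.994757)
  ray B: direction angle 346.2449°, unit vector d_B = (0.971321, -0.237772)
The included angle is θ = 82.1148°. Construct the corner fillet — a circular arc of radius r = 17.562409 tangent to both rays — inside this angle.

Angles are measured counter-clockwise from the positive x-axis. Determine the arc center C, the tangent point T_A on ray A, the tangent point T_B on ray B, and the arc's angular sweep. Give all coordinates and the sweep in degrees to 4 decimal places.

center=(-13.2062,-13.0472) T_A=(-30.6765,-11.2511) T_B=(-9.0303,4.0116) sweep=97.8852

bisector direction at 305.1875° = (0.576254,-0.817271)
center distance |VC| = r/sin(θ/2) = 17.562409/sin(41.0574°) = 26.738754
C = V + |VC|·bis = (-13.2062,-13.0472)
T_A = V + ((C−V)·d_A)·d_A = V + 20.1624·d_A = (-30.6765,-11.2511)
T_B = V + ((C−V)·d_B)·d_B = V + 20.1624·d_B = (-9.0303,4.0116)
sweep = 180° − θ = 97.8852°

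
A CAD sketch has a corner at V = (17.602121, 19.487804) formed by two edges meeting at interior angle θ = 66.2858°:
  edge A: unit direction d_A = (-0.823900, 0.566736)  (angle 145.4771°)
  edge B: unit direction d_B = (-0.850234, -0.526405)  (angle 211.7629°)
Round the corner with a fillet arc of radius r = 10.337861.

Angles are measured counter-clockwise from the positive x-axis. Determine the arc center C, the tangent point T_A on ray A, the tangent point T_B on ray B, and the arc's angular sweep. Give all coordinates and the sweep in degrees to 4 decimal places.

center=(-1.3010,19.9432) T_A=(4.5579,28.4605) T_B=(4.1409,11.1536) sweep=113.7142

bisector direction at 178.6200° = (-0.999710,0.024083)
center distance |VC| = r/sin(θ/2) = 10.337861/sin(33.1429°) = 18.908564
C = V + |VC|·bis = (-1.3010,19.9432)
T_A = V + ((C−V)·d_A)·d_A = V + 15.8323·d_A = (4.5579,28.4605)
T_B = V + ((C−V)·d_B)·d_B = V + 15.8323·d_B = (4.1409,11.1536)
sweep = 180° − θ = 113.7142°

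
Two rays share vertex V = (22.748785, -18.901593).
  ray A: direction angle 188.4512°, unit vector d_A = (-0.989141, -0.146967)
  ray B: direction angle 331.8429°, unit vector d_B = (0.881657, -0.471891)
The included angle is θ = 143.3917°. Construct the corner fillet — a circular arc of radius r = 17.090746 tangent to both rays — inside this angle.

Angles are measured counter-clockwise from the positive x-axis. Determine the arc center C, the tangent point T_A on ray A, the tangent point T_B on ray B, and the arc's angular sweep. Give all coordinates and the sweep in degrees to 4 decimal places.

center=(19.6684,-36.6376) T_A=(17.1566,-19.7325) T_B=(27.7333,-21.5695) sweep=36.6083

bisector direction at 260.1470° = (-0.171120,-0.985250)
center distance |VC| = r/sin(θ/2) = 17.090746/sin(71.6958°) = 18.001577
C = V + |VC|·bis = (19.6684,-36.6376)
T_A = V + ((C−V)·d_A)·d_A = V + 5.6536·d_A = (17.1566,-19.7325)
T_B = V + ((C−V)·d_B)·d_B = V + 5.6536·d_B = (27.7333,-21.5695)
sweep = 180° − θ = 36.6083°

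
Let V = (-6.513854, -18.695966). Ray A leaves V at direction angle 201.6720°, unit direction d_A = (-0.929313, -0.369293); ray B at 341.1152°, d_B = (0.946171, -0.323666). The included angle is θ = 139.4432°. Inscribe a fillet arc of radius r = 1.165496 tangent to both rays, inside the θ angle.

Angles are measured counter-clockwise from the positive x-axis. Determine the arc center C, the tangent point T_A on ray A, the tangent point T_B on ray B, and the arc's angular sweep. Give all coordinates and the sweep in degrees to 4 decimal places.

center=(-6.4836,-19.9381) T_A=(-6.9140,-18.8550) T_B=(-6.1064,-18.8353) sweep=40.5568

bisector direction at 271.3936° = (0.024321,-0.999704)
center distance |VC| = r/sin(θ/2) = 1.165496/sin(69.7216°) = 1.242507
C = V + |VC|·bis = (-6.4836,-19.9381)
T_A = V + ((C−V)·d_A)·d_A = V + 0.4306·d_A = (-6.9140,-18.8550)
T_B = V + ((C−V)·d_B)·d_B = V + 0.4306·d_B = (-6.1064,-18.8353)
sweep = 180° − θ = 40.5568°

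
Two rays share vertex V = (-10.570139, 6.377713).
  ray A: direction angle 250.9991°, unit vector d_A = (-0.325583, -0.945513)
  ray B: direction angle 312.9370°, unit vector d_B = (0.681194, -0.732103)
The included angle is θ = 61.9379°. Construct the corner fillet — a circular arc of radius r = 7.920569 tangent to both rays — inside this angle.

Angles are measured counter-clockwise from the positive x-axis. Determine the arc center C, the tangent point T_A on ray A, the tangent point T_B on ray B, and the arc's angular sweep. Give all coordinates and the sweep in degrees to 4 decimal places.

bisector direction at 281.9681° = (0.207366,-0.978263)
center distance |VC| = r/sin(θ/2) = 7.920569/sin(30.9689°) = 15.392494
C = V + |VC|·bis = (-7.3783,-8.6802)
T_A = V + ((C−V)·d_A)·d_A = V + 13.1982·d_A = (-14.8673,-6.1014)
T_B = V + ((C−V)·d_B)·d_B = V + 13.1982·d_B = (-1.5796,-3.2848)
sweep = 180° − θ = 118.0621°

center=(-7.3783,-8.6802) T_A=(-14.8673,-6.1014) T_B=(-1.5796,-3.2848) sweep=118.0621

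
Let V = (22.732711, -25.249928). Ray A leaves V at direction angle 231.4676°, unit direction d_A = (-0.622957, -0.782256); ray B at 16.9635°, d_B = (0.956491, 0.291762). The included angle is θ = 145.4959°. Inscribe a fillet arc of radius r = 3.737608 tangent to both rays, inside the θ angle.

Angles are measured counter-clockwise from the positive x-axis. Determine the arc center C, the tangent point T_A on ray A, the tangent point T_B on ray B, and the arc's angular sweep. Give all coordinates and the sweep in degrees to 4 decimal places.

bisector direction at 304.2156° = (0.562308,-0.826928)
center distance |VC| = r/sin(θ/2) = 3.737608/sin(72.7480°) = 3.913687
C = V + |VC|·bis = (24.9334,-28.4863)
T_A = V + ((C−V)·d_A)·d_A = V + 1.1607·d_A = (22.0096,-26.1579)
T_B = V + ((C−V)·d_B)·d_B = V + 1.1607·d_B = (23.8429,-24.9113)
sweep = 180° − θ = 34.5041°

center=(24.9334,-28.4863) T_A=(22.0096,-26.1579) T_B=(23.8429,-24.9113) sweep=34.5041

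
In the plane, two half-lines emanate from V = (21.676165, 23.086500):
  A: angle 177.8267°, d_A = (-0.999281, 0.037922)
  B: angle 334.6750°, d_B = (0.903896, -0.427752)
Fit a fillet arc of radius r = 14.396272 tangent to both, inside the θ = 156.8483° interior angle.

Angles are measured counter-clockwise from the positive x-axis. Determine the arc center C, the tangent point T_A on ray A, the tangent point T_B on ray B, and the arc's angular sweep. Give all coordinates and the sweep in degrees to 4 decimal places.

center=(18.1835,8.8124) T_A=(18.7295,23.1983) T_B=(24.3416,21.8251) sweep=23.1517

bisector direction at 256.2509° = (-0.237671,-0.971346)
center distance |VC| = r/sin(θ/2) = 14.396272/sin(78.4241°) = 14.695173
C = V + |VC|·bis = (18.1835,8.8124)
T_A = V + ((C−V)·d_A)·d_A = V + 2.9488·d_A = (18.7295,23.1983)
T_B = V + ((C−V)·d_B)·d_B = V + 2.9488·d_B = (24.3416,21.8251)
sweep = 180° − θ = 23.1517°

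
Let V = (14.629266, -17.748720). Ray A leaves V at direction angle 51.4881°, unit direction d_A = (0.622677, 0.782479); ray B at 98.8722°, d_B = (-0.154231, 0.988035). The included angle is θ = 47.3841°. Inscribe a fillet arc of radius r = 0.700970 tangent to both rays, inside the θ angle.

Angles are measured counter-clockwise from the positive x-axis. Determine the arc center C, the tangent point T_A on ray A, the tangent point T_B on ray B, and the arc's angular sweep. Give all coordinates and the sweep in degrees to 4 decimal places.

center=(15.0755,-16.0623) T_A=(15.6240,-16.4987) T_B=(14.3829,-16.1704) sweep=132.6159

bisector direction at 75.1801° = (0.255781,0.966735)
center distance |VC| = r/sin(θ/2) = 0.700970/sin(23.6920°) = 1.744484
C = V + |VC|·bis = (15.0755,-16.0623)
T_A = V + ((C−V)·d_A)·d_A = V + 1.5975·d_A = (15.6240,-16.4987)
T_B = V + ((C−V)·d_B)·d_B = V + 1.5975·d_B = (14.3829,-16.1704)
sweep = 180° − θ = 132.6159°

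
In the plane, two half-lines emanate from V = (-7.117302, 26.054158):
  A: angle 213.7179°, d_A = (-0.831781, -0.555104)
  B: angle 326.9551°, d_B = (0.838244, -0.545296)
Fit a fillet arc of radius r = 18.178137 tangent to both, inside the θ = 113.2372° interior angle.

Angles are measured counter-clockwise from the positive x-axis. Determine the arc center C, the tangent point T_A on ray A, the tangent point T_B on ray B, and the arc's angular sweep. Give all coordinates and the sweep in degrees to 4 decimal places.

center=(-6.9894,4.2850) T_A=(-17.0802,19.4052) T_B=(2.9230,19.5227) sweep=66.7628

bisector direction at 270.3365° = (0.005873,-0.999983)
center distance |VC| = r/sin(θ/2) = 18.178137/sin(56.6186°) = 21.769532
C = V + |VC|·bis = (-6.9894,4.2850)
T_A = V + ((C−V)·d_A)·d_A = V + 11.9778·d_A = (-17.0802,19.4052)
T_B = V + ((C−V)·d_B)·d_B = V + 11.9778·d_B = (2.9230,19.5227)
sweep = 180° − θ = 66.7628°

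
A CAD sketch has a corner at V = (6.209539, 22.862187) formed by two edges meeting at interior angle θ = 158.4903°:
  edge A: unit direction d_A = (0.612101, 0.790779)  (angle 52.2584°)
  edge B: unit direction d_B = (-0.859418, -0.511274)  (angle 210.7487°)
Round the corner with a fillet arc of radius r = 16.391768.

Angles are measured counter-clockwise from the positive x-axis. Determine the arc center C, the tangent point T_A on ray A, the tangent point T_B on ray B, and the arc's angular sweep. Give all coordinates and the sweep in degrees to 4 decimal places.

bisector direction at 131.5036° = (-0.662666,0.748915)
center distance |VC| = r/sin(θ/2) = 16.391768/sin(79.2451°) = 16.684844
C = V + |VC|·bis = (-4.8469,35.3577)
T_A = V + ((C−V)·d_A)·d_A = V + 3.1135·d_A = (8.1153,25.3243)
T_B = V + ((C−V)·d_B)·d_B = V + 3.1135·d_B = (3.5337,21.2703)
sweep = 180° − θ = 21.5097°

center=(-4.8469,35.3577) T_A=(8.1153,25.3243) T_B=(3.5337,21.2703) sweep=21.5097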